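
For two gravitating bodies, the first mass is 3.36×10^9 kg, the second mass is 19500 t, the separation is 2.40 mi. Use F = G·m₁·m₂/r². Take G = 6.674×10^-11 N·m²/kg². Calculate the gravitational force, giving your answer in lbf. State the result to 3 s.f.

0.0659 lbf

From Newton's law of gravitation: F = Gm₁m₂/r².
m₁ = 3.36×10^9 kg; m₂ = 19500 t = 1.950×10^7 kg; r = 2.40 mi = 3862 m; G = 6.674×10^-11 N·m²/kg².
F = 0.2931 N
0.2931 N × (1 lbf / 4.448 N) = 0.06590 lbf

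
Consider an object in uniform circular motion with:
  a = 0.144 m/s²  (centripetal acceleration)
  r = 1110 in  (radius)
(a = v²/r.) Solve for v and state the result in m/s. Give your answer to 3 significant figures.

Solving a = v²/r for v: v = √(a·r).
a = 0.144 m/s²; r = 1110 in = 28.19 m.
v = 2.015 m/s

2.01 m/s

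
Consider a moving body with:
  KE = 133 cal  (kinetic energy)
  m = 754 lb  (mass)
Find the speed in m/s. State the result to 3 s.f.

Solving KE = ½mv² for v: v = √(2·KE/m).
KE = 133 cal = 556.5 J; m = 754 lb = 342.0 kg.
v = 1.804 m/s

1.80 m/s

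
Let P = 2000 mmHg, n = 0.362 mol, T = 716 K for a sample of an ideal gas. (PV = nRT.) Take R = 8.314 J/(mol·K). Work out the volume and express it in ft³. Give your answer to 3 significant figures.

From the ideal-gas law: V = nRT/P.
P = 2000 mmHg = 2.666×10^5 Pa; n = 0.362 mol; T = 716 K; R = 8.314 J/(mol·K).
V = 0.008082 m³
0.008082 m³ × (1 ft³ / 0.02832 m³) = 0.2854 ft³

0.285 ft³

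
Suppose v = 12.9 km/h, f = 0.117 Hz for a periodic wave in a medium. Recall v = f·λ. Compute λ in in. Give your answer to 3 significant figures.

Rearranging v = f·λ for λ: λ = v/f.
v = 12.9 km/h = 3.583 m/s; f = 0.117 Hz.
λ = 30.63 m
30.63 m × (1 in / 0.02540 m) = 1206 in

1210 in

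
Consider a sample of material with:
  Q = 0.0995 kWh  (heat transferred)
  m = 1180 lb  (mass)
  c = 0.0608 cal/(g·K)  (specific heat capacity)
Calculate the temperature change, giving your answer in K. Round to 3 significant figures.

2.63 K

Rearranging Q = m·c·ΔT for ΔT: ΔT = Q/(m·c).
Q = 0.0995 kWh = 3.582×10^5 J; m = 1180 lb = 535.2 kg; c = 0.0608 cal/(g·K) = 254.4 J/(kg·K).
ΔT = 2.631 K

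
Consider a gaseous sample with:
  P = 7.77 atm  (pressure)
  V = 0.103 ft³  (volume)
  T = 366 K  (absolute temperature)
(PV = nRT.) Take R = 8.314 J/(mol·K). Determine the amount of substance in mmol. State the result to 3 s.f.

From the ideal-gas law: n = PV/(RT).
P = 7.77 atm = 7.873×10^5 Pa; V = 0.103 ft³ = 0.002917 m³; T = 366 K; R = 8.314 J/(mol·K).
n = 0.7546 mol
0.7546 mol × (1 mmol / 0.001000 mol) = 754.6 mmol

755 mmol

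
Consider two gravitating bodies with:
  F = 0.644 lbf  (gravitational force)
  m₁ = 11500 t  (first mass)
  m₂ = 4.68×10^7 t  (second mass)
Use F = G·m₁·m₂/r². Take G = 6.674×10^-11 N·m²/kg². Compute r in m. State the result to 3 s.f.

3540 m

Solving F = G·m₁·m₂/r² for r: r = √(G·m₁m₂/F).
F = 0.644 lbf = 2.865 N; m₁ = 11500 t = 1.150×10^7 kg; m₂ = 4.68×10^7 t = 4.680×10^10 kg; G = 6.674×10^-11 N·m²/kg².
r = 3541 m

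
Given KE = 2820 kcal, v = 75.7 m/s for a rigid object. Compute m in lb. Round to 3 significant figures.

9080 lb

Solving KE = ½mv² for m: m = 2·KE/v².
KE = 2820 kcal = 1.180×10^7 J; v = 75.7 m/s.
m = 4118 kg
4118 kg × (1 lb / 0.4536 kg) = 9078 lb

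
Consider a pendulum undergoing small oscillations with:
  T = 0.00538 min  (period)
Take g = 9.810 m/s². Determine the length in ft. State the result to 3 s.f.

Solving T = 2π√(L/g) for L: L = g·(T/2π)².
T = 0.00538 min = 0.3228 s; g = 9.810 m/s².
L = 0.02589 m
0.02589 m × (1 ft / 0.3048 m) = 0.08495 ft

0.0849 ft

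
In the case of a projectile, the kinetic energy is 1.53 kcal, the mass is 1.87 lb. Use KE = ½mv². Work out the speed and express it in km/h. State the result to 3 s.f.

Rearranging KE = ½mv² for v: v = √(2·KE/m).
KE = 1.53 kcal = 6402 J; m = 1.87 lb = 0.8482 kg.
v = 122.9 m/s
122.9 m/s × (1 km/h / 0.2778 m/s) = 442.3 km/h

442 km/h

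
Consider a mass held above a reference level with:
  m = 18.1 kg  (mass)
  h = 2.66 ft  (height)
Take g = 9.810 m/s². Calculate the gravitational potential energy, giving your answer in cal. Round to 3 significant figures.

34.4 cal

PE is given directly by: PE = mgh.
m = 18.1 kg; h = 2.66 ft = 0.8108 m; g = 9.810 m/s².
PE = 144.0 J
144.0 J × (1 cal / 4.184 J) = 34.41 cal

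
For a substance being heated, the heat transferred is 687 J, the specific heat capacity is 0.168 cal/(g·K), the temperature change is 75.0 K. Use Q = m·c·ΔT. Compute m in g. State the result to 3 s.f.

13.0 g

Solving Q = m·c·ΔT for m: m = Q/(c·ΔT).
Q = 687 J; c = 0.168 cal/(g·K) = 702.9 J/(kg·K); ΔT = 75.0 K.
m = 0.01303 kg
0.01303 kg × (1 g / 0.001000 kg) = 13.03 g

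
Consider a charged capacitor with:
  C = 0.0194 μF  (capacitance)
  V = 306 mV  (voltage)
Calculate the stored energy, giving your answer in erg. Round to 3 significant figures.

Directly: E = ½CV².
C = 0.0194 μF = 1.940×10^-8 F; V = 306 mV = 0.3060 V.
E = 9.083×10^-10 J
9.083×10^-10 J × (1 erg / 1.000×10^-7 J) = 0.009083 erg

0.00908 erg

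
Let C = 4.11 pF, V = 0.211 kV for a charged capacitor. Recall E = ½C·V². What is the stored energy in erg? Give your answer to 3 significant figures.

Directly: E = ½CV².
C = 4.11 pF = 4.110×10^-12 F; V = 0.211 kV = 211.0 V.
E = 9.149×10^-8 J
9.149×10^-8 J × (1 erg / 1.000×10^-7 J) = 0.9149 erg

0.915 erg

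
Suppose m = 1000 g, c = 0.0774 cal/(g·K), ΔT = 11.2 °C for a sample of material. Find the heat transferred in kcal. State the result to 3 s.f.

Directly: Q = mcΔT.
m = 1000 g = 1.000 kg; c = 0.0774 cal/(g·K) = 323.8 J/(kg·K); ΔT = 11.2 °C = 11.20 K.
Q = 3627 J  (the unit combination reduces to kg·m²/s² = J)
3627 J × (1 kcal / 4184 J) = 0.8669 kcal

0.867 kcal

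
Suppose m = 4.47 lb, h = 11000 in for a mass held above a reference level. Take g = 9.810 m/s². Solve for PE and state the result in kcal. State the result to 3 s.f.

Directly: PE = mgh.
m = 4.47 lb = 2.028 kg; h = 11000 in = 279.4 m; g = 9.810 m/s².
PE = 5557 J
5557 J × (1 kcal / 4184 J) = 1.328 kcal

1.33 kcal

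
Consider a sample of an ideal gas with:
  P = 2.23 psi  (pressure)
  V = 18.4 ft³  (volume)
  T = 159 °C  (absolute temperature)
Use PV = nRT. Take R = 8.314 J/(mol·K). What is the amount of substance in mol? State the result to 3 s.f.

2.23 mol

Solving PV = nRT for n: n = PV/(RT).
P = 2.23 psi = 15375 Pa; V = 18.4 ft³ = 0.5210 m³; T = 159 °C = 432.1 K; R = 8.314 J/(mol·K).
n = 2.230 mol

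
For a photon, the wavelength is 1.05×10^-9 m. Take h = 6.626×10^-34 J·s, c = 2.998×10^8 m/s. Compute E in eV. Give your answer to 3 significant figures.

1180 eV

Directly: E = hc/λ.
λ = 1.05×10^-9 m; h = 6.626×10^-34 J·s; c = 2.998×10^8 m/s.
E = 1.892×10^-16 J  (the unit combination reduces to kg·m²/s² = J)
1.892×10^-16 J × (1 eV / 1.602×10^-19 J) = 1181 eV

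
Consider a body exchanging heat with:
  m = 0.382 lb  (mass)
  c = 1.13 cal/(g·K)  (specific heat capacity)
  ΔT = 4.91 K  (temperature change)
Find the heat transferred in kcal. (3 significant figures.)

Q is given directly by: Q = mcΔT.
m = 0.382 lb = 0.1733 kg; c = 1.13 cal/(g·K) = 4728 J/(kg·K); ΔT = 4.91 K.
Q = 4022 J
4022 J × (1 kcal / 4184 J) = 0.9614 kcal

0.961 kcal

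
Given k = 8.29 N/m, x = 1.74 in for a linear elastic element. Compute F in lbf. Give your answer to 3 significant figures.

From Hooke's law: F = kx.
k = 8.29 N/m; x = 1.74 in = 0.04420 m.
F = 0.3664 N  (the unit combination reduces to kg·m/s² = N)
0.3664 N × (1 lbf / 4.448 N) = 0.08237 lbf

0.0824 lbf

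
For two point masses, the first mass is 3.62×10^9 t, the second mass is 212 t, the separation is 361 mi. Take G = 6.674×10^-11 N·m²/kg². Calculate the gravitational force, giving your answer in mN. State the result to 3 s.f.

0.152 mN

Directly: F = Gm₁m₂/r².
m₁ = 3.62×10^9 t = 3.620×10^12 kg; m₂ = 212 t = 2.120×10^5 kg; r = 361 mi = 5.810×10^5 m; G = 6.674×10^-11 N·m²/kg².
F = 1.517×10^-4 N
1.517×10^-4 N × (1 mN / 0.001000 N) = 0.1517 mN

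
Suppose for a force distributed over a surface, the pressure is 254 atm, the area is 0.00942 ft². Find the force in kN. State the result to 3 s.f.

Solving P = F/A for F: F = P·A.
P = 254 atm = 2.574×10^7 Pa; A = 0.00942 ft² = 8.751×10^-4 m².
F = 22523 N  (the unit combination reduces to kg·m/s² = N)
22523 N × (1 kN / 1000 N) = 22.52 kN

22.5 kN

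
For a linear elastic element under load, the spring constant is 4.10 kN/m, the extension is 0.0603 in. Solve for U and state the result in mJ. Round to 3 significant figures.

Directly: U = ½kx².
k = 4.10 kN/m = 4100 N/m; x = 0.0603 in = 0.001532 m.
U = 0.004809 J
0.004809 J × (1 mJ / 0.001000 J) = 4.809 mJ

4.81 mJ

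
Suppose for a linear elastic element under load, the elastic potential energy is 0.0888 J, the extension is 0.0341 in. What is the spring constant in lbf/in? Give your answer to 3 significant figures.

1350 lbf/in

Rearranging: k = 2U/x².
U = 0.0888 J; x = 0.0341 in = 8.661×10^-4 m.
k = 2.367×10^5 N/m
2.367×10^5 N/m × (1 lbf/in / 175.1 N/m) = 1352 lbf/in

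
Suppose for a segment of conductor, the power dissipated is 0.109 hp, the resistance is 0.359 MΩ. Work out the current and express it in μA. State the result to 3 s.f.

15000 μA

Rearranging: I = √(P/R).
P = 0.109 hp = 81.28 W; R = 0.359 MΩ = 3.590×10^5 Ω.
I = 0.01505 A
0.01505 A × (1 μA / 1.000×10^-6 A) = 15047 μA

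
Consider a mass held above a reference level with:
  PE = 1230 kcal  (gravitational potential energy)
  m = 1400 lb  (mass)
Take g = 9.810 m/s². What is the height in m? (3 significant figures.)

Rearranging: h = PE/(m·g).
PE = 1230 kcal = 5.146×10^6 J; m = 1400 lb = 635.0 kg; g = 9.810 m/s².
h = 826.1 m

826 m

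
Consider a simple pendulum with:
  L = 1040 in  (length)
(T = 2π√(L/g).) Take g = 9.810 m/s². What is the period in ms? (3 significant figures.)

10300 ms

Directly: T = 2π√(L/g).
L = 1040 in = 26.42 m; g = 9.810 m/s².
T = 10.31 s
10.31 s × (1 ms / 0.001000 s) = 10310 ms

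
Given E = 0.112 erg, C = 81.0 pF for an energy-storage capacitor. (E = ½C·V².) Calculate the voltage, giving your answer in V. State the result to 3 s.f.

Solving E = ½C·V² for V: V = √(2E/C).
E = 0.112 erg = 1.120×10^-8 J; C = 81.0 pF = 8.100×10^-11 F.
V = 16.63 V

16.6 V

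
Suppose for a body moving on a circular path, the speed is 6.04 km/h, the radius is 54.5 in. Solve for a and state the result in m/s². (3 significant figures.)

a is given directly by: a = v²/r.
v = 6.04 km/h = 1.678 m/s; r = 54.5 in = 1.384 m.
a = 2.033 m/s²

2.03 m/s²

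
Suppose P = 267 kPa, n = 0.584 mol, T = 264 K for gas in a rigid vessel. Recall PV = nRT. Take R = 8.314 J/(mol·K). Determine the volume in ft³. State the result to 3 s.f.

Rearranging PV = nRT for V: V = nRT/P.
P = 267 kPa = 2.670×10^5 Pa; n = 0.584 mol; T = 264 K; R = 8.314 J/(mol·K).
V = 0.004801 m³
0.004801 m³ × (1 ft³ / 0.02832 m³) = 0.1695 ft³

0.170 ft³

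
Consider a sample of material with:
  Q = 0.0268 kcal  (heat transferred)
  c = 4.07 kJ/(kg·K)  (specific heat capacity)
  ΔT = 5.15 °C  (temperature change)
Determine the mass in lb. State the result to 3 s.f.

0.0118 lb

Rearranging: m = Q/(c·ΔT).
Q = 0.0268 kcal = 112.1 J; c = 4.07 kJ/(kg·K) = 4070 J/(kg·K); ΔT = 5.15 °C = 5.150 K.
m = 0.005350 kg
0.005350 kg × (1 lb / 0.4536 kg) = 0.01179 lb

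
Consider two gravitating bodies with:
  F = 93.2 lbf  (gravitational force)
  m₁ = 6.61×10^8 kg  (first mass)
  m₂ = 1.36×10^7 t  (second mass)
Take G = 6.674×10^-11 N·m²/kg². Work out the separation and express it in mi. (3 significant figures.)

From Newton's law of gravitation: r = √(G·m₁m₂/F).
F = 93.2 lbf = 414.6 N; m₁ = 6.61×10^8 kg; m₂ = 1.36×10^7 t = 1.360×10^10 kg; G = 6.674×10^-11 N·m²/kg².
r = 1203 m
1203 m × (1 mi / 1609 m) = 0.7475 mi

0.748 mi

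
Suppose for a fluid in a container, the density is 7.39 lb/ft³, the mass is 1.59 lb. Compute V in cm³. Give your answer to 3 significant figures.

6090 cm³

Rearranging: V = m/ρ.
ρ = 7.39 lb/ft³ = 118.4 kg/m³; m = 1.59 lb = 0.7212 kg.
V = 0.006093 m³
0.006093 m³ × (1 cm³ / 1.000×10^-6 m³) = 6093 cm³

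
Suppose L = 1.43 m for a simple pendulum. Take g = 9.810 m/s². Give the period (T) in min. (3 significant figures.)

0.0400 min

T is given directly by: T = 2π√(L/g).
L = 1.43 m; g = 9.810 m/s².
T = 2.399 s
2.399 s × (1 min / 60.00 s) = 0.03998 min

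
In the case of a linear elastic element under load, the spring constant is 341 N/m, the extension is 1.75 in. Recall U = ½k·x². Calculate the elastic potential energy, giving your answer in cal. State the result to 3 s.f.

U is given directly by: U = ½kx².
k = 341 N/m; x = 1.75 in = 0.04445 m.
U = 0.3369 J  (the unit combination reduces to kg·m²/s² = J)
0.3369 J × (1 cal / 4.184 J) = 0.08051 cal

0.0805 cal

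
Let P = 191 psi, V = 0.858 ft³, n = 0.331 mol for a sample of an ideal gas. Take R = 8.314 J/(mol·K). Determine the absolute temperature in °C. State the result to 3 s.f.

From the ideal-gas law: T = PV/(nR).
P = 191 psi = 1.317×10^6 Pa; V = 0.858 ft³ = 0.02430 m³; n = 0.331 mol; R = 8.314 J/(mol·K).
T = 11626 K
11626 K − 273.15 = 11353 °C

11400 °C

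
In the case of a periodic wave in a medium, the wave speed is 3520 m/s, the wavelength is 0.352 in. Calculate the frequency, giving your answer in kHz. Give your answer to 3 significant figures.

394 kHz

Rearranging v = f·λ for f: f = v/λ.
v = 3520 m/s; λ = 0.352 in = 0.008941 m.
f = 3.937×10^5 Hz
3.937×10^5 Hz × (1 kHz / 1000 Hz) = 393.7 kHz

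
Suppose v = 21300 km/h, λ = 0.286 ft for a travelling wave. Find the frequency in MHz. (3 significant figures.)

0.0679 MHz

Rearranging v = f·λ for f: f = v/λ.
v = 21300 km/h = 5917 m/s; λ = 0.286 ft = 0.08717 m.
f = 67873 Hz
67873 Hz × (1 MHz / 1.000×10^6 Hz) = 0.06787 MHz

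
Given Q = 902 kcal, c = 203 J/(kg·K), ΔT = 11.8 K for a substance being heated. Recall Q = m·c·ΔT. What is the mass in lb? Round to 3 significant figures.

3470 lb

Solving Q = m·c·ΔT for m: m = Q/(c·ΔT).
Q = 902 kcal = 3.774×10^6 J; c = 203 J/(kg·K); ΔT = 11.8 K.
m = 1576 kg
1576 kg × (1 lb / 0.4536 kg) = 3473 lb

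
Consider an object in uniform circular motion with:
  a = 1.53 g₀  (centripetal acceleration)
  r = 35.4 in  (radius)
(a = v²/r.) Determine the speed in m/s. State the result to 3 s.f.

Rearranging: v = √(a·r).
a = 1.53 g₀ = 15.00 m/s²; r = 35.4 in = 0.8992 m.
v = 3.673 m/s

3.67 m/s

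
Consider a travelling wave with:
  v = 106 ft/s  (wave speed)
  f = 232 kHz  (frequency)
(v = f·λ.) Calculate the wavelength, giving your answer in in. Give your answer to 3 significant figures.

0.00548 in

Rearranging v = f·λ for λ: λ = v/f.
v = 106 ft/s = 32.31 m/s; f = 232 kHz = 2.320×10^5 Hz.
λ = 1.393×10^-4 m
1.393×10^-4 m × (1 in / 0.02540 m) = 0.005483 in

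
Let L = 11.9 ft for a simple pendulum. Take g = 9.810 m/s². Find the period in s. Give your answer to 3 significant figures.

3.82 s

T is given directly by: T = 2π√(L/g).
L = 11.9 ft = 3.627 m; g = 9.810 m/s².
T = 3.821 s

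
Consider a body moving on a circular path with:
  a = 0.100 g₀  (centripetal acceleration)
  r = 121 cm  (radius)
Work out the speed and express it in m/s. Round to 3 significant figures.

1.09 m/s

Rearranging a = v²/r for v: v = √(a·r).
a = 0.100 g₀ = 0.9807 m/s²; r = 121 cm = 1.210 m.
v = 1.089 m/s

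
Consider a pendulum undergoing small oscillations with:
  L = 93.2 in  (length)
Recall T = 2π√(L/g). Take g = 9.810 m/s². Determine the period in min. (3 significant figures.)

0.0514 min

Directly: T = 2π√(L/g).
L = 93.2 in = 2.367 m; g = 9.810 m/s².
T = 3.087 s
3.087 s × (1 min / 60.00 s) = 0.05144 min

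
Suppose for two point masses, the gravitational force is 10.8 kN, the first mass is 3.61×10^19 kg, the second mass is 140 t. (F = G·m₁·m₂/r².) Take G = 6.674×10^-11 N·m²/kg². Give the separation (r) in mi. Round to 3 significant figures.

From Newton's law of gravitation: r = √(G·m₁m₂/F).
F = 10.8 kN = 10800 N; m₁ = 3.61×10^19 kg; m₂ = 140 t = 1.400×10^5 kg; G = 6.674×10^-11 N·m²/kg².
r = 1.767×10^5 m
1.767×10^5 m × (1 mi / 1609 m) = 109.8 mi

110 mi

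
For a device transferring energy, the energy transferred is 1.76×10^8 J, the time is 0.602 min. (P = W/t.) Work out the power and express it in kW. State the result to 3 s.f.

4870 kW

Directly: P = W/t.
W = 1.76×10^8 J; t = 0.602 min = 36.12 s.
P = 4.873×10^6 W  (the unit combination reduces to kg·m²/s³ = W)
4.873×10^6 W × (1 kW / 1000 W) = 4873 kW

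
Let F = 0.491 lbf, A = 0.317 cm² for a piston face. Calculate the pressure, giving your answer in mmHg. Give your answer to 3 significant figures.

517 mmHg

Directly: P = F/A.
F = 0.491 lbf = 2.184 N; A = 0.317 cm² = 3.170×10^-5 m².
P = 68898 Pa
68898 Pa × (1 mmHg / 133.3 Pa) = 516.8 mmHg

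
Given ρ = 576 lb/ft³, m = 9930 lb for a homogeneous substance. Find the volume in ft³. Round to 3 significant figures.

Rearranging ρ = m/V for V: V = m/ρ.
ρ = 576 lb/ft³ = 9227 kg/m³; m = 9930 lb = 4504 kg.
V = 0.4882 m³
0.4882 m³ × (1 ft³ / 0.02832 m³) = 17.24 ft³

17.2 ft³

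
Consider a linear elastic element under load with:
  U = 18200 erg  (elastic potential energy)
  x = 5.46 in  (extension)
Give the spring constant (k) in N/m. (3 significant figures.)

Solving U = ½k·x² for k: k = 2U/x².
U = 18200 erg = 0.001820 J; x = 5.46 in = 0.1387 m.
k = 0.1893 N/m

0.189 N/m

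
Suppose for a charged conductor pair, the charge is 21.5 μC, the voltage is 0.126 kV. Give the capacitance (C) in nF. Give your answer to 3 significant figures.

171 nF

Directly: C = Q/V.
Q = 21.5 μC = 2.150×10^-5 C; V = 0.126 kV = 126.0 V.
C = 1.706×10^-7 F
1.706×10^-7 F × (1 nF / 1.000×10^-9 F) = 170.6 nF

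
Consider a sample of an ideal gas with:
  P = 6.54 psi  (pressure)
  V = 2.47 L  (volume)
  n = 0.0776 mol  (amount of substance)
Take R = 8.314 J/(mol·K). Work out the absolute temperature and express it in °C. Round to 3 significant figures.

-101 °C

From the ideal-gas law: T = PV/(nR).
P = 6.54 psi = 45092 Pa; V = 2.47 L = 0.002470 m³; n = 0.0776 mol; R = 8.314 J/(mol·K).
T = 172.6 K
172.6 K − 273.15 = -100.5 °C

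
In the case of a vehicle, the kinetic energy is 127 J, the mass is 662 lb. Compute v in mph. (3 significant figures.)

2.06 mph

Rearranging KE = ½mv² for v: v = √(2·KE/m).
KE = 127 J; m = 662 lb = 300.3 kg.
v = 0.9197 m/s
0.9197 m/s × (1 mph / 0.4470 m/s) = 2.057 mph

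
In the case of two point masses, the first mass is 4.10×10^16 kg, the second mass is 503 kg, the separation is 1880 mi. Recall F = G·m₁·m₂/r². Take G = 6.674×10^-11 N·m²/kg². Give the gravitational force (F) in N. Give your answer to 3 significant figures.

From Newton's law of gravitation: F = Gm₁m₂/r².
m₁ = 4.10×10^16 kg; m₂ = 503 kg; r = 1880 mi = 3.026×10^6 m; G = 6.674×10^-11 N·m²/kg².
F = 1.504×10^-4 N

1.50×10^-4 N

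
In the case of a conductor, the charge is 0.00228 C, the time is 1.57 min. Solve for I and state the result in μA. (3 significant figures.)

Rearranging: I = q/t.
q = 0.00228 C; t = 1.57 min = 94.20 s.
I = 2.420×10^-5 A
2.420×10^-5 A × (1 μA / 1.000×10^-6 A) = 24.20 μA

24.2 μA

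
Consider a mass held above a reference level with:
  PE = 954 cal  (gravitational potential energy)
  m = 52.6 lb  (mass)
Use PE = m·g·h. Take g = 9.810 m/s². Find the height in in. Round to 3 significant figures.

Rearranging PE = m·g·h for h: h = PE/(m·g).
PE = 954 cal = 3992 J; m = 52.6 lb = 23.86 kg; g = 9.810 m/s².
h = 17.05 m
17.05 m × (1 in / 0.02540 m) = 671.4 in

671 in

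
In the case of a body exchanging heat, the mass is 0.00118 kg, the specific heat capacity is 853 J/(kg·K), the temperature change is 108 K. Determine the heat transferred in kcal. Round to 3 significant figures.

Directly: Q = mcΔT.
m = 0.00118 kg; c = 853 J/(kg·K); ΔT = 108 K.
Q = 108.7 J
108.7 J × (1 kcal / 4184 J) = 0.02598 kcal

0.0260 kcal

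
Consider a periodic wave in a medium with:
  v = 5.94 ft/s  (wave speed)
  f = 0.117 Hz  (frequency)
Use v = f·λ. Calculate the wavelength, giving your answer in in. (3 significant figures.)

609 in

Rearranging v = f·λ for λ: λ = v/f.
v = 5.94 ft/s = 1.811 m/s; f = 0.117 Hz.
λ = 15.47 m
15.47 m × (1 in / 0.02540 m) = 609.2 in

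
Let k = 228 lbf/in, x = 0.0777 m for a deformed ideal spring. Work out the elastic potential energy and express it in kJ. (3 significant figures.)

Directly: U = ½kx².
k = 228 lbf/in = 39929 N/m; x = 0.0777 m.
U = 120.5 J  (the unit combination reduces to kg·m²/s² = J)
120.5 J × (1 kJ / 1000 J) = 0.1205 kJ

0.121 kJ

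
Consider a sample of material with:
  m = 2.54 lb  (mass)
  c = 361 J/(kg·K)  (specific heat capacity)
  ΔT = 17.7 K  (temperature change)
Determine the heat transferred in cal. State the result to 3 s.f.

1760 cal

Q is given directly by: Q = mcΔT.
m = 2.54 lb = 1.152 kg; c = 361 J/(kg·K); ΔT = 17.7 K.
Q = 7362 J
7362 J × (1 cal / 4.184 J) = 1759 cal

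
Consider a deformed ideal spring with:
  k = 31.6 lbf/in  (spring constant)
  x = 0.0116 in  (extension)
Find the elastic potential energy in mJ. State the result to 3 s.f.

U is given directly by: U = ½kx².
k = 31.6 lbf/in = 5534 N/m; x = 0.0116 in = 2.946×10^-4 m.
U = 2.402×10^-4 J
2.402×10^-4 J × (1 mJ / 0.001000 J) = 0.2402 mJ

0.240 mJ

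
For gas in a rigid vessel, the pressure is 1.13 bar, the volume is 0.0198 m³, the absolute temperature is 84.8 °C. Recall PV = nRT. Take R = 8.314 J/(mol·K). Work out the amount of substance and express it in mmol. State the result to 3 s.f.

752 mmol

From the ideal-gas law: n = PV/(RT).
P = 1.13 bar = 1.130×10^5 Pa; V = 0.0198 m³; T = 84.8 °C = 357.9 K; R = 8.314 J/(mol·K).
n = 0.7518 mol
0.7518 mol × (1 mmol / 0.001000 mol) = 751.8 mmol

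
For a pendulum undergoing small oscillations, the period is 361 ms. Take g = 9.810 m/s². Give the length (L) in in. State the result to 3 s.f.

1.27 in

Solving T = 2π√(L/g) for L: L = g·(T/2π)².
T = 361 ms = 0.3610 s; g = 9.810 m/s².
L = 0.03238 m
0.03238 m × (1 in / 0.02540 m) = 1.275 in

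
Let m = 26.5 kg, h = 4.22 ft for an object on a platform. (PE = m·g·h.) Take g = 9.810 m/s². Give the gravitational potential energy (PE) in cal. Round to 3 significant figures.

79.9 cal

PE is given directly by: PE = mgh.
m = 26.5 kg; h = 4.22 ft = 1.286 m; g = 9.810 m/s².
PE = 334.4 J
334.4 J × (1 cal / 4.184 J) = 79.92 cal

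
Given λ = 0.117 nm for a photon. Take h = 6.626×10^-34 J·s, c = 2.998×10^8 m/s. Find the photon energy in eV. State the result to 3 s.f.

E is given directly by: E = hc/λ.
λ = 0.117 nm = 1.170×10^-10 m; h = 6.626×10^-34 J·s; c = 2.998×10^8 m/s.
E = 1.698×10^-15 J
1.698×10^-15 J × (1 eV / 1.602×10^-19 J) = 10597 eV

10600 eV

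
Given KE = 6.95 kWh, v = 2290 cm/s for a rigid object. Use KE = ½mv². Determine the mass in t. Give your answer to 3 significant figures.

95.4 t

Solving KE = ½mv² for m: m = 2·KE/v².
KE = 6.95 kWh = 2.502×10^7 J; v = 2290 cm/s = 22.90 m/s.
m = 95422 kg
95422 kg × (1 t / 1000 kg) = 95.42 t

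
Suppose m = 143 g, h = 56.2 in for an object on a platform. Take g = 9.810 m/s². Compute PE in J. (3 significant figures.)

2.00 J

PE is given directly by: PE = mgh.
m = 143 g = 0.1430 kg; h = 56.2 in = 1.427 m; g = 9.810 m/s².
PE = 2.003 J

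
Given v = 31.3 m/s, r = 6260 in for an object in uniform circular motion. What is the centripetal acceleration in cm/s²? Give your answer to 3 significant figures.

Directly: a = v²/r.
v = 31.3 m/s; r = 6260 in = 159.0 m.
a = 6.161 m/s²
6.161 m/s² × (1 cm/s² / 0.01000 m/s²) = 616.1 cm/s²

616 cm/s²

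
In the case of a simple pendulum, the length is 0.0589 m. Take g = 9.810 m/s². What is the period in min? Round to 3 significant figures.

0.00811 min

T is given directly by: T = 2π√(L/g).
L = 0.0589 m; g = 9.810 m/s².
T = 0.4869 s
0.4869 s × (1 min / 60.00 s) = 0.008114 min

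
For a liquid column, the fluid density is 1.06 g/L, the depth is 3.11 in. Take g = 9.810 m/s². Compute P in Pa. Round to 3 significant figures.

P is given directly by: P = ρgh.
ρ = 1.06 g/L = 1.060 kg/m³; h = 3.11 in = 0.07899 m; g = 9.810 m/s².
P = 0.8214 Pa  (the unit combination reduces to kg/(m·s²) = Pa)

0.821 Pa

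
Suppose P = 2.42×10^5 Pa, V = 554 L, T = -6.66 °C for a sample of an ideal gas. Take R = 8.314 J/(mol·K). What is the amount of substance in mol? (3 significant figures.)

From the ideal-gas law: n = PV/(RT).
P = 2.42×10^5 Pa; V = 554 L = 0.5540 m³; T = -6.66 °C = 266.5 K; R = 8.314 J/(mol·K).
n = 60.51 mol

60.5 mol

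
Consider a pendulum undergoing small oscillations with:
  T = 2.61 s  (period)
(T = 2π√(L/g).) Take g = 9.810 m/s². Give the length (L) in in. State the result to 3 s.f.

66.6 in

Rearranging: L = g·(T/2π)².
T = 2.61 s; g = 9.810 m/s².
L = 1.693 m
1.693 m × (1 in / 0.02540 m) = 66.64 in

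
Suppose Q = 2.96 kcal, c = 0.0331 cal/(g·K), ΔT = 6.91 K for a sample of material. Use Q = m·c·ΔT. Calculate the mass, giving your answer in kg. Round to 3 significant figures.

Solving Q = m·c·ΔT for m: m = Q/(c·ΔT).
Q = 2.96 kcal = 12385 J; c = 0.0331 cal/(g·K) = 138.5 J/(kg·K); ΔT = 6.91 K.
m = 12.94 kg

12.9 kg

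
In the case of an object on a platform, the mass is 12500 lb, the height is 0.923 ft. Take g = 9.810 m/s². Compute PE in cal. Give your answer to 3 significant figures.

PE is given directly by: PE = mgh.
m = 12500 lb = 5670 kg; h = 0.923 ft = 0.2813 m; g = 9.810 m/s².
PE = 15648 J
15648 J × (1 cal / 4.184 J) = 3740 cal

3740 cal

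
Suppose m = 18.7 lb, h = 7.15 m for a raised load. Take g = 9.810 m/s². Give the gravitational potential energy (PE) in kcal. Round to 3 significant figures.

PE is given directly by: PE = mgh.
m = 18.7 lb = 8.482 kg; h = 7.15 m; g = 9.810 m/s².
PE = 595.0 J
595.0 J × (1 kcal / 4184 J) = 0.1422 kcal

0.142 kcal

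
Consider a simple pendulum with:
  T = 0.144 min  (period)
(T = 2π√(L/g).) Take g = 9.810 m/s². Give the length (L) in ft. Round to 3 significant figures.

Rearranging T = 2π√(L/g) for L: L = g·(T/2π)².
T = 0.144 min = 8.640 s; g = 9.810 m/s².
L = 18.55 m
18.55 m × (1 ft / 0.3048 m) = 60.86 ft

60.9 ft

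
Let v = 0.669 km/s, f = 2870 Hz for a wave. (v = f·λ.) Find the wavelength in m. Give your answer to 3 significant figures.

Rearranging: λ = v/f.
v = 0.669 km/s = 669.0 m/s; f = 2870 Hz.
λ = 0.2331 m

0.233 m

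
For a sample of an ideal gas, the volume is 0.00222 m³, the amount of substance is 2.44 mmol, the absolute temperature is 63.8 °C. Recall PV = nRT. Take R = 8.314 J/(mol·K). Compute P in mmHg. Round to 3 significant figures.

From the ideal-gas law: P = nRT/V.
V = 0.00222 m³; n = 2.44 mmol = 0.002440 mol; T = 63.8 °C = 336.9 K; R = 8.314 J/(mol·K).
P = 3079 Pa
3079 Pa × (1 mmHg / 133.3 Pa) = 23.09 mmHg

23.1 mmHg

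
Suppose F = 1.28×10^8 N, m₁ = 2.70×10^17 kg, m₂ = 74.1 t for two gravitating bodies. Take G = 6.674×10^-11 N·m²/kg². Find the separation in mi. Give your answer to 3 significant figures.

Solving F = G·m₁·m₂/r² for r: r = √(G·m₁m₂/F).
F = 1.28×10^8 N; m₁ = 2.70×10^17 kg; m₂ = 74.1 t = 74100 kg; G = 6.674×10^-11 N·m²/kg².
r = 102.1 m
102.1 m × (1 mi / 1609 m) = 0.06346 mi

0.0635 mi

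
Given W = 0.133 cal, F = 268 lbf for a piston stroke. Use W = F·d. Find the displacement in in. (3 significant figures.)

Solving W = F·d for d: d = W/F.
W = 0.133 cal = 0.5565 J; F = 268 lbf = 1192 N.
d = 4.668×10^-4 m
4.668×10^-4 m × (1 in / 0.02540 m) = 0.01838 in

0.0184 in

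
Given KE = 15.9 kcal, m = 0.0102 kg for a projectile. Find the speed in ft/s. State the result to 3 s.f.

Rearranging: v = √(2·KE/m).
KE = 15.9 kcal = 66526 J; m = 0.0102 kg.
v = 3612 m/s
3612 m/s × (1 ft/s / 0.3048 m/s) = 11849 ft/s

11800 ft/s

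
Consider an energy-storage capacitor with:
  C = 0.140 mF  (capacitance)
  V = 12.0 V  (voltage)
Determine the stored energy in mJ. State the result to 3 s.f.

10.1 mJ

Directly: E = ½CV².
C = 0.140 mF = 1.400×10^-4 F; V = 12.0 V.
E = 0.01008 J  (the unit combination reduces to kg·m²/s² = J)
0.01008 J × (1 mJ / 0.001000 J) = 10.08 mJ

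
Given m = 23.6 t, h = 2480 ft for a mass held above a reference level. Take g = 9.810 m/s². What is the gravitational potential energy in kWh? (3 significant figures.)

48.6 kWh

Directly: PE = mgh.
m = 23.6 t = 23600 kg; h = 2480 ft = 755.9 m; g = 9.810 m/s².
PE = 1.750×10^8 J
1.750×10^8 J × (1 kWh / 3.600×10^6 J) = 48.61 kWh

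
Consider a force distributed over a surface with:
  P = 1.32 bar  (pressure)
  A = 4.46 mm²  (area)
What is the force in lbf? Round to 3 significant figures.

Rearranging: F = P·A.
P = 1.32 bar = 1.320×10^5 Pa; A = 4.46 mm² = 4.460×10^-6 m².
F = 0.5887 N
0.5887 N × (1 lbf / 4.448 N) = 0.1323 lbf

0.132 lbf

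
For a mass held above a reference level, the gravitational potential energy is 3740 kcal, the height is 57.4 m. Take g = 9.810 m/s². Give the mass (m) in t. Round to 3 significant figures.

Rearranging PE = m·g·h for m: m = PE/(g·h).
PE = 3740 kcal = 1.565×10^7 J; h = 57.4 m; g = 9.810 m/s².
m = 27790 kg
27790 kg × (1 t / 1000 kg) = 27.79 t

27.8 t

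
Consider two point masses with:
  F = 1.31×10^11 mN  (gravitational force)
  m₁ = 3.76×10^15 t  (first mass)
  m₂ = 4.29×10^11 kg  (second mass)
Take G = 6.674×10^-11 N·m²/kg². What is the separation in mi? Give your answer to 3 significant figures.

Rearranging F = G·m₁·m₂/r² for r: r = √(G·m₁m₂/F).
F = 1.31×10^11 mN = 1.310×10^8 N; m₁ = 3.76×10^15 t = 3.760×10^18 kg; m₂ = 4.29×10^11 kg; G = 6.674×10^-11 N·m²/kg².
r = 9.065×10^5 m
9.065×10^5 m × (1 mi / 1609 m) = 563.3 mi

563 mi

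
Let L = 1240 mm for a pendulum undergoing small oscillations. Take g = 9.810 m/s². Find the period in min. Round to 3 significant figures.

0.0372 min

T is given directly by: T = 2π√(L/g).
L = 1240 mm = 1.240 m; g = 9.810 m/s².
T = 2.234 s
2.234 s × (1 min / 60.00 s) = 0.03723 min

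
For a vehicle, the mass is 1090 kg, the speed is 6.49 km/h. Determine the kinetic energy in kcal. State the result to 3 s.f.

Directly: KE = ½mv².
m = 1090 kg; v = 6.49 km/h = 1.803 m/s.
KE = 1771 J
1771 J × (1 kcal / 4184 J) = 0.4233 kcal

0.423 kcal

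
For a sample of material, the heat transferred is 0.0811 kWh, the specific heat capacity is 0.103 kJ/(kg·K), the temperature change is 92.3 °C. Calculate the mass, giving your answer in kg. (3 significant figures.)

Rearranging Q = m·c·ΔT for m: m = Q/(c·ΔT).
Q = 0.0811 kWh = 2.920×10^5 J; c = 0.103 kJ/(kg·K) = 103.0 J/(kg·K); ΔT = 92.3 °C = 92.30 K.
m = 30.71 kg

30.7 kg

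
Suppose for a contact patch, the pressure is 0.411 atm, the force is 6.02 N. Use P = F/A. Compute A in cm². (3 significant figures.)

1.45 cm²

Solving P = F/A for A: A = F/P.
P = 0.411 atm = 41645 Pa; F = 6.02 N.
A = 1.446×10^-4 m²
1.446×10^-4 m² × (1 cm² / 1.000×10^-4 m²) = 1.446 cm²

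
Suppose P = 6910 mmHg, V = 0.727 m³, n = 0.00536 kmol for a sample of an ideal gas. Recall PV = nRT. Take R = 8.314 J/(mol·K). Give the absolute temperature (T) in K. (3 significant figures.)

Solving PV = nRT for T: T = PV/(nR).
P = 6910 mmHg = 9.213×10^5 Pa; V = 0.727 m³; n = 0.00536 kmol = 5.360 mol; R = 8.314 J/(mol·K).
T = 15029 K

15000 K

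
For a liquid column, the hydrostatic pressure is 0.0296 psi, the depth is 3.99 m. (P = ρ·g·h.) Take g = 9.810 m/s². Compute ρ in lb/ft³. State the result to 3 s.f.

Solving P = ρ·g·h for ρ: ρ = P/(g·h).
P = 0.0296 psi = 204.1 Pa; h = 3.99 m; g = 9.810 m/s².
ρ = 5.214 kg/m³
5.214 kg/m³ × (1 lb/ft³ / 16.02 kg/m³) = 0.3255 lb/ft³

0.325 lb/ft³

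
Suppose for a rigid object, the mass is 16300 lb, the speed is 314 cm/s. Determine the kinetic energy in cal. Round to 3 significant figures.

8710 cal

KE is given directly by: KE = ½mv².
m = 16300 lb = 7394 kg; v = 314 cm/s = 3.140 m/s.
KE = 36449 J
36449 J × (1 cal / 4.184 J) = 8711 cal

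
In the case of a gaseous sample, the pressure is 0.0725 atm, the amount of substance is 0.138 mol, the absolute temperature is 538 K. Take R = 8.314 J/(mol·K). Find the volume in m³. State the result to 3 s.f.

Rearranging PV = nRT for V: V = nRT/P.
P = 0.0725 atm = 7346 Pa; n = 0.138 mol; T = 538 K; R = 8.314 J/(mol·K).
V = 0.08403 m³

0.0840 m³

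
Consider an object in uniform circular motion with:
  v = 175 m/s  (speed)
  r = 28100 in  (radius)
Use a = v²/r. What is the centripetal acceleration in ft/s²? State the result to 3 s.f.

141 ft/s²

a is given directly by: a = v²/r.
v = 175 m/s; r = 28100 in = 713.7 m.
a = 42.91 m/s²
42.91 m/s² × (1 ft/s² / 0.3048 m/s²) = 140.8 ft/s²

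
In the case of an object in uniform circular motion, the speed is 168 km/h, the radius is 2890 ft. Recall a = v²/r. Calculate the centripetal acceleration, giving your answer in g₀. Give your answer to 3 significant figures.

Directly: a = v²/r.
v = 168 km/h = 46.67 m/s; r = 2890 ft = 880.9 m.
a = 2.472 m/s²
2.472 m/s² × (1 g₀ / 9.807 m/s²) = 0.2521 g₀

0.252 g₀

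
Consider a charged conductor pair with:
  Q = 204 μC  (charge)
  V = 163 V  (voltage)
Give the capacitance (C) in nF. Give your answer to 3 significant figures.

Directly: C = Q/V.
Q = 204 μC = 2.040×10^-4 C; V = 163 V.
C = 1.252×10^-6 F
1.252×10^-6 F × (1 nF / 1.000×10^-9 F) = 1252 nF

1250 nF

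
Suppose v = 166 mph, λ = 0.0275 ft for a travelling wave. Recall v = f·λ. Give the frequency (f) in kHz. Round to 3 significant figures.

8.85 kHz

Solving v = f·λ for f: f = v/λ.
v = 166 mph = 74.21 m/s; λ = 0.0275 ft = 0.008382 m.
f = 8853 Hz
8853 Hz × (1 kHz / 1000 Hz) = 8.853 kHz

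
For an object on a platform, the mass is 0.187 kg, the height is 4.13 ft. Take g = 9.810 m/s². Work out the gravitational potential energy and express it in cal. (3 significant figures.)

0.552 cal

Directly: PE = mgh.
m = 0.187 kg; h = 4.13 ft = 1.259 m; g = 9.810 m/s².
PE = 2.309 J
2.309 J × (1 cal / 4.184 J) = 0.5519 cal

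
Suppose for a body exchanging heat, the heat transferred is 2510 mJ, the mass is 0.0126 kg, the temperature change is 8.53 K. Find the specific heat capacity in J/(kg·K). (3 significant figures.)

23.4 J/(kg·K)

Rearranging: c = Q/(m·ΔT).
Q = 2510 mJ = 2.510 J; m = 0.0126 kg; ΔT = 8.53 K.
c = 23.35 J/(kg·K)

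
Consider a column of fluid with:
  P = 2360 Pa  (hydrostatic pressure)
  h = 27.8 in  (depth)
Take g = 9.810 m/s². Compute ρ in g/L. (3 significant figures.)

Rearranging: ρ = P/(g·h).
P = 2360 Pa; h = 27.8 in = 0.7061 m; g = 9.810 m/s².
ρ = 340.7 kg/m³
Since 1 g/L = 1 kg/m³, 340.7 g/L.

341 g/L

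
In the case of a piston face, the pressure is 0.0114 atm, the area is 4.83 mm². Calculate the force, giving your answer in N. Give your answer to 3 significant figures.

0.00558 N

Rearranging: F = P·A.
P = 0.0114 atm = 1155 Pa; A = 4.83 mm² = 4.830×10^-6 m².
F = 0.005579 N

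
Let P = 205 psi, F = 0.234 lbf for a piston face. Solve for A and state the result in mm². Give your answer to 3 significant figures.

0.736 mm²

Solving P = F/A for A: A = F/P.
P = 205 psi = 1.413×10^6 Pa; F = 0.234 lbf = 1.041 N.
A = 7.364×10^-7 m²
7.364×10^-7 m² × (1 mm² / 1.000×10^-6 m²) = 0.7364 mm²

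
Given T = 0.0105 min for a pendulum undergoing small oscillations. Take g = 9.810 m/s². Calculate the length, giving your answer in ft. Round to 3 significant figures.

Rearranging: L = g·(T/2π)².
T = 0.0105 min = 0.6300 s; g = 9.810 m/s².
L = 0.09863 m
0.09863 m × (1 ft / 0.3048 m) = 0.3236 ft

0.324 ft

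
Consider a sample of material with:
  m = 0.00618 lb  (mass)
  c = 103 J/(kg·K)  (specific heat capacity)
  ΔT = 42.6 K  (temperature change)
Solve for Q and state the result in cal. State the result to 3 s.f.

2.94 cal

Q is given directly by: Q = mcΔT.
m = 0.00618 lb = 0.002803 kg; c = 103 J/(kg·K); ΔT = 42.6 K.
Q = 12.30 J  (the unit combination reduces to kg·m²/s² = J)
12.30 J × (1 cal / 4.184 J) = 2.940 cal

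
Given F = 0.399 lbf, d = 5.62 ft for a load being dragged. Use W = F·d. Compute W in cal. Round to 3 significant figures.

0.727 cal

W is given directly by: W = F·d.
F = 0.399 lbf = 1.775 N; d = 5.62 ft = 1.713 m.
W = 3.040 J
3.040 J × (1 cal / 4.184 J) = 0.7266 cal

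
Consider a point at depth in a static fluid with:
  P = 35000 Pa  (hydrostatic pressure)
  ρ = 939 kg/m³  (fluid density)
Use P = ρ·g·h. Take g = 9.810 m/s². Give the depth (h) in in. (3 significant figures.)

Rearranging P = ρ·g·h for h: h = P/(ρ·g).
P = 35000 Pa; ρ = 939 kg/m³; g = 9.810 m/s².
h = 3.800 m
3.800 m × (1 in / 0.02540 m) = 149.6 in

150 in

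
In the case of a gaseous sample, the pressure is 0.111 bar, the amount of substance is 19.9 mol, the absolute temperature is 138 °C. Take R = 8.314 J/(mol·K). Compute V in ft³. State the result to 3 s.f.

Solving PV = nRT for V: V = nRT/P.
P = 0.111 bar = 11100 Pa; n = 19.9 mol; T = 138 °C = 411.1 K; R = 8.314 J/(mol·K).
V = 6.128 m³
6.128 m³ × (1 ft³ / 0.02832 m³) = 216.4 ft³

216 ft³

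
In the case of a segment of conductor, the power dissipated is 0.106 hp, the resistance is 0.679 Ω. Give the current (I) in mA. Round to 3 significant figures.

Solving P = I²R for I: I = √(P/R).
P = 0.106 hp = 79.04 W; R = 0.679 Ω.
I = 10.79 A
10.79 A × (1 mA / 0.001000 A) = 10789 mA

10800 mA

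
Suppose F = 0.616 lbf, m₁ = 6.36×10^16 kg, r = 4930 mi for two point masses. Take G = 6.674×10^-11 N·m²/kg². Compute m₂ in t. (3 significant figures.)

From Newton's law of gravitation: m₂ = F·r²/(G·m₁).
F = 0.616 lbf = 2.740 N; m₁ = 6.36×10^16 kg; r = 4930 mi = 7.934×10^6 m; G = 6.674×10^-11 N·m²/kg².
m₂ = 4.064×10^7 kg
4.064×10^7 kg × (1 t / 1000 kg) = 40636 t

40600 t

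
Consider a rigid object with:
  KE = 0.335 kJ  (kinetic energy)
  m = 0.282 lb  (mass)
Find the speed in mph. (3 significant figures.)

Rearranging: v = √(2·KE/m).
KE = 0.335 kJ = 335.0 J; m = 0.282 lb = 0.1279 kg.
v = 72.37 m/s
72.37 m/s × (1 mph / 0.4470 m/s) = 161.9 mph

162 mph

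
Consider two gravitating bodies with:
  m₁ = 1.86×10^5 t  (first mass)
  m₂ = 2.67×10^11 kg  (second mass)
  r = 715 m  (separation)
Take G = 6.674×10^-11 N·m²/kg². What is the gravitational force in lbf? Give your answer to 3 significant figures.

Directly: F = Gm₁m₂/r².
m₁ = 1.86×10^5 t = 1.860×10^8 kg; m₂ = 2.67×10^11 kg; r = 715 m; G = 6.674×10^-11 N·m²/kg².
F = 6483 N  (the unit combination reduces to kg·m/s² = N)
6483 N × (1 lbf / 4.448 N) = 1458 lbf

1460 lbf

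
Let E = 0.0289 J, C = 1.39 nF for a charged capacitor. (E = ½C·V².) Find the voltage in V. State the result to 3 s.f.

6450 V

Rearranging E = ½C·V² for V: V = √(2E/C).
E = 0.0289 J; C = 1.39 nF = 1.390×10^-9 F.
V = 6448 V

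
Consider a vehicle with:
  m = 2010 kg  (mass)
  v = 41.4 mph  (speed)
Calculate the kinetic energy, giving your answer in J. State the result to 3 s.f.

Directly: KE = ½mv².
m = 2010 kg; v = 41.4 mph = 18.51 m/s.
KE = 3.442×10^5 J

3.44×10^5 J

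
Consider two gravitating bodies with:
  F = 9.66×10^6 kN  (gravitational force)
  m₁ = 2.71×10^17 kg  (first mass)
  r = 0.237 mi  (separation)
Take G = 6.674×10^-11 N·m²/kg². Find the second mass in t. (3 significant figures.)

From Newton's law of gravitation: m₂ = F·r²/(G·m₁).
F = 9.66×10^6 kN = 9.660×10^9 N; m₁ = 2.71×10^17 kg; r = 0.237 mi = 381.4 m; G = 6.674×10^-11 N·m²/kg².
m₂ = 7.770×10^7 kg
7.770×10^7 kg × (1 t / 1000 kg) = 77699 t

77700 t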